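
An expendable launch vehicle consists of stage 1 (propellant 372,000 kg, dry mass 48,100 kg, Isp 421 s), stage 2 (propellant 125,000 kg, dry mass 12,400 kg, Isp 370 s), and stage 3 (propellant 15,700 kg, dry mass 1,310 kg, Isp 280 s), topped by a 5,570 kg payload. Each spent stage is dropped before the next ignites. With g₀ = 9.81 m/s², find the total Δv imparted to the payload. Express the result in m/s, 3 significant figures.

Δv ≈ 13000 m/s

Ignition mass of stage 1 = 372,000+48,100 + 125,000+12,400 + 15,700+1,310 + 5,570 = 580,080 kg.
Stage 1: m₀ = 580,080 kg, m_f = 580,080 − 372,000 = 208,080 kg; Δv = 421×9.81×ln(2.788) = 4130.0×1.0252 ≈ 4234 m/s.
Stage 2: m₀ = 159,980 kg, m_f = 159,980 − 125,000 = 34,980 kg; Δv = 370×9.81×ln(4.573) = 3629.7×1.5203 ≈ 5518 m/s.
Stage 3: m₀ = 22,580 kg, m_f = 22,580 − 15,700 = 6,880 kg; Δv = 280×9.81×ln(3.282) = 2746.8×1.1884 ≈ 3264 m/s.
Total Δv = 4234 + 5518 + 3264 = 13016 m/s.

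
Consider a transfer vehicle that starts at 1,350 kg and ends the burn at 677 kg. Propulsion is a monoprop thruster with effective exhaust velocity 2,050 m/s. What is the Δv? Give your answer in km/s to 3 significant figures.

Δv ≈ 1.41 km/s

By the Tsiolkovsky rocket equation, Δv = v_e · ln(m₀/m_f) = 2050.0 × ln(1.994) = 2050.0 × 0.6902 ≈ 1414.9 m/s.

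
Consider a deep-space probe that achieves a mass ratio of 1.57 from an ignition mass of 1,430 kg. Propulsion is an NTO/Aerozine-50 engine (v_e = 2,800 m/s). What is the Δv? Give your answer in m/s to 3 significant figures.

Δv ≈ 1260 m/s

By the Tsiolkovsky rocket equation, Δv = v_e · ln(1.57) = 2800.0 × 0.4511 ≈ 1263.0 m/s.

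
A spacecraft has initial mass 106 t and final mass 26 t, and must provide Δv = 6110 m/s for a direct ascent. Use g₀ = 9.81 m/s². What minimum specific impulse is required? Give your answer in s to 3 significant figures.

Isp ≈ 443 s

ln(m₀/m_f) = ln(106000/26000) = ln(4.077) = 1.4053.
v_e = Δv / ln(m₀/m_f) = 6110 / 1.4053 = 4347.7 m/s.
Isp = v_e / g₀ = 4347.7 / 9.81 = 443.2 s.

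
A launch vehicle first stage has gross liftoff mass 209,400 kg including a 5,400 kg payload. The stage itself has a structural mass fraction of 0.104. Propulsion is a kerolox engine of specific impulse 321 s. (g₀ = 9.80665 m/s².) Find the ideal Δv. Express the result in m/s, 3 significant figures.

Δv ≈ 6490 m/s

Stage wet mass = m₀ − payload = 209,400 − 5,400 = 204,000 kg.
Stage dry mass = ε × stage wet mass = 0.104 × 204,000 = 21,216 kg.
Burnout mass m_f = stage dry + payload = 21,216 + 5,400 = 26,616 kg.
v_e = Isp · g₀ = 321 × 9.80665 = 3147.9 m/s.
Δv = v_e · ln(209,400/26,616) = 3147.9 × ln(7.867) = 3147.9 × 2.0627 ≈ 6493 m/s.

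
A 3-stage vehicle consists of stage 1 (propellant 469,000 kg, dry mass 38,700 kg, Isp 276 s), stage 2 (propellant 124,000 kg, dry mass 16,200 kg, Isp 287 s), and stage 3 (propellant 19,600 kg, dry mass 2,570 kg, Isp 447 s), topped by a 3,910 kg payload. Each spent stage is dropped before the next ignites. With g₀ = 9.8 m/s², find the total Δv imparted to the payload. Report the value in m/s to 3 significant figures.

Δv ≈ 13200 m/s

Ignition mass of stage 1 = 469,000+38,700 + 124,000+16,200 + 19,600+2,570 + 3,910 = 673,980 kg.
Stage 1: m₀ = 673,980 kg, m_f = 673,980 − 469,000 = 204,980 kg; Δv = 276×9.8×ln(3.288) = 2704.8×1.1903 ≈ 3219 m/s.
Stage 2: m₀ = 166,280 kg, m_f = 166,280 − 124,000 = 42,280 kg; Δv = 287×9.8×ln(3.933) = 2812.6×1.3694 ≈ 3851 m/s.
Stage 3: m₀ = 26,080 kg, m_f = 26,080 − 19,600 = 6,480 kg; Δv = 447×9.8×ln(4.025) = 4380.6×1.3924 ≈ 6100 m/s.
Total Δv = 3219 + 3851 + 6100 = 13170 m/s.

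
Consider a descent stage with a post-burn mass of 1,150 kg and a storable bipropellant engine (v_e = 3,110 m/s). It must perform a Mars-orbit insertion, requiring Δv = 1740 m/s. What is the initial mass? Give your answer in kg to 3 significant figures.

initial mass ≈ 2010 kg

m₀/m_f = exp(Δv / v_e) = exp(1740 / 3110.0) = exp(0.5595) = 1.7498.
m₀ = m_f × 1.7498 = 1,150 × 1.7498 = 2,012.27 kg.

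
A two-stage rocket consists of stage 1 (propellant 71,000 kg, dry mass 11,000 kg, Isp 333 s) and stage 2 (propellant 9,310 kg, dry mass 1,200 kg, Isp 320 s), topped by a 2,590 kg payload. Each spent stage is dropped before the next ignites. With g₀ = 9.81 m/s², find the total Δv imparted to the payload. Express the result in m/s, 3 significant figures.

Ignition mass of stage 1 = 71,000+11,000 + 9,310+1,200 + 2,590 = 95,100 kg.
Stage 1: m₀ = 95,100 kg, m_f = 95,100 − 71,000 = 24,100 kg; Δv = 333×9.81×ln(3.946) = 3266.7×1.3727 ≈ 4484 m/s.
Stage 2: m₀ = 13,100 kg, m_f = 13,100 − 9,310 = 3,790 kg; Δv = 320×9.81×ln(3.456) = 3139.2×1.2402 ≈ 3893 m/s.
Total Δv = 4484 + 3893 = 8377 m/s.

Δv ≈ 8380 m/s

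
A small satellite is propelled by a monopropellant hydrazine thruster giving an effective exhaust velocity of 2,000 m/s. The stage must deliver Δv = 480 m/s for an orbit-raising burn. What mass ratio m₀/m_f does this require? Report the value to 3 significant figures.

mass ratio ≈ 1.27

m₀/m_f = exp(Δv / v_e) = exp(480 / 2000.0) = exp(0.2400) = 1.2712.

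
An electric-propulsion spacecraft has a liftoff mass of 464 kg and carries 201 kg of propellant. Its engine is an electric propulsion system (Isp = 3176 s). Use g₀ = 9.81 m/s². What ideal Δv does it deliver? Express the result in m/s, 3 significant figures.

Δv ≈ 17700 m/s

v_e = Isp · g₀ = 3176 × 9.81 = 31156.6 m/s.
m_f = m₀ − m_prop = 464 − 201 = 263 kg.
Δv = v_e · ln(m₀/m_f) = 31156.6 × ln(1.764) = 31156.6 × 0.5677 ≈ 17688.5 m/s.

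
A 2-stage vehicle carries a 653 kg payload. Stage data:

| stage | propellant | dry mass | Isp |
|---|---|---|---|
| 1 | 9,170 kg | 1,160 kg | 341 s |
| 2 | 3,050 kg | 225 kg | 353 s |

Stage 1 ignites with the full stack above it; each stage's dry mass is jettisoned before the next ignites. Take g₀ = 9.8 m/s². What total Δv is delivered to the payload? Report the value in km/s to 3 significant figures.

Δv ≈ 8.63 km/s

Ignition mass of stage 1 = 9,170+1,160 + 3,050+225 + 653 = 14,258 kg.
Stage 1: m₀ = 14,258 kg, m_f = 14,258 − 9,170 = 5,088 kg; Δv = 341×9.8×ln(2.802) = 3341.8×1.0304 ≈ 3444 m/s.
Stage 2: m₀ = 3,928 kg, m_f = 3,928 − 3,050 = 878 kg; Δv = 353×9.8×ln(4.474) = 3459.4×1.4982 ≈ 5183 m/s.
Total Δv = 3444 + 5183 = 8627 m/s.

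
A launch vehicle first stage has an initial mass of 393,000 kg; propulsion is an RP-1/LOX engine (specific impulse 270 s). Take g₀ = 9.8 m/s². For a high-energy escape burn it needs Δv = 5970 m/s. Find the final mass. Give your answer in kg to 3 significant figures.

v_e = Isp · g₀ = 270 × 9.8 = 2646.0 m/s.
m₀/m_f = exp(Δv / v_e) = exp(5970 / 2646.0) = exp(2.2562) = 9.5471.
m_f = m₀ / 9.5471 = 393,000 / 9.5471 = 41,164.3 kg.

final mass ≈ 41200 kg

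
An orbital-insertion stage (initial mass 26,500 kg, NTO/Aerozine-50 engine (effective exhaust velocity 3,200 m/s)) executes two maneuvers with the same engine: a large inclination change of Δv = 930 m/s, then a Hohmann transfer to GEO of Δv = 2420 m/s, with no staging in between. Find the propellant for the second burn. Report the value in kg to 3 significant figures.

After the first burn: m = 26500 × exp(−930/3200.0) = 26500 × 0.74780 = 19,816.7 kg.
After the second burn: m = 19,816.7 × exp(−2420/3200.0) = 19,816.7 × 0.46942 = 9,302.36 kg.
Second-burn propellant = 19,816.7 − 9,302.36 = 10,514.34 kg.

propellant for the second burn ≈ 10500 kg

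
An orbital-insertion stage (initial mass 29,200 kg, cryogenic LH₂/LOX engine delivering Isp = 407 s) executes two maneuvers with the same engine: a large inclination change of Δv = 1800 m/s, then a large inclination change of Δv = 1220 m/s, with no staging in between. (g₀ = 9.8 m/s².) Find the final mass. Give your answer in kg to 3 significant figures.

final mass ≈ 13700 kg

v_e = Isp · g₀ = 407 × 9.8 = 3988.6 m/s.
After the first burn: m = 29200 × exp(−1800/3988.6) = 29200 × 0.63681 = 18,594.9 kg.
After the second burn: m = 18,594.9 × exp(−1220/3988.6) = 18,594.9 × 0.73648 = 13,694.8 kg.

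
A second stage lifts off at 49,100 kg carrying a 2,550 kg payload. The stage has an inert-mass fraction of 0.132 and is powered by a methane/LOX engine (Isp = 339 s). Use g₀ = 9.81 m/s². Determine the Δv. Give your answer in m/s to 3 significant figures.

Δv ≈ 5760 m/s

Stage wet mass = m₀ − payload = 49,100 − 2,550 = 46,550 kg.
Stage dry mass = ε × stage wet mass = 0.132 × 46,550 = 6,144.6 kg.
Burnout mass m_f = stage dry + payload = 6,144.6 + 2,550 = 8,694.6 kg.
v_e = Isp · g₀ = 339 × 9.81 = 3325.6 m/s.
Δv = v_e · ln(49,100/8,694.6) = 3325.6 × ln(5.647) = 3325.6 × 1.7312 ≈ 5757 m/s.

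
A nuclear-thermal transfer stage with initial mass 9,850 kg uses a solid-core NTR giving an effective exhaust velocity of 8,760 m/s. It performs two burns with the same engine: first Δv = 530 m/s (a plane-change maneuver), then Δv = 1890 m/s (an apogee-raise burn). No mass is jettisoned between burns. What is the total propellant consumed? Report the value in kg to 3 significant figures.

After the first burn: m = 9850 × exp(−530/8760.0) = 9850 × 0.94129 = 9,271.71 kg.
After the second burn: m = 9,271.71 × exp(−1890/8760.0) = 9,271.71 × 0.80593 = 7,472.35 kg.
Total propellant = m₀ − m_final = 9850 − 7,472.35 = 2,377.65 kg.

total propellant consumed ≈ 2380 kg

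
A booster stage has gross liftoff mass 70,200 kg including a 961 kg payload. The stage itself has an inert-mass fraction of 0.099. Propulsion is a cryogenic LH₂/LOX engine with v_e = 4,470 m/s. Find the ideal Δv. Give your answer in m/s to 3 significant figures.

Δv ≈ 9810 m/s

Stage wet mass = m₀ − payload = 70,200 − 961 = 69,239 kg.
Stage dry mass = ε × stage wet mass = 0.099 × 69,239 = 6,854.66 kg.
Burnout mass m_f = stage dry + payload = 6,854.66 + 961 = 7,815.66 kg.
By the Tsiolkovsky rocket equation, Δv = v_e · ln(70,200/7,815.66) = 4470.0 × ln(8.982) = 4470.0 × 2.1952 ≈ 9813 m/s.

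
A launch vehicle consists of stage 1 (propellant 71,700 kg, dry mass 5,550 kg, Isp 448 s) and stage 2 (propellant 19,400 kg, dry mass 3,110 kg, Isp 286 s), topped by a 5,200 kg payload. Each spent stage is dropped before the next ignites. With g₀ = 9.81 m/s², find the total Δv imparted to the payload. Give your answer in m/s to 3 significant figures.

Δv ≈ 8430 m/s

Ignition mass of stage 1 = 71,700+5,550 + 19,400+3,110 + 5,200 = 104,960 kg.
Stage 1: m₀ = 104,960 kg, m_f = 104,960 − 71,700 = 33,260 kg; Δv = 448×9.81×ln(3.156) = 4394.9×1.1492 ≈ 5051 m/s.
Stage 2: m₀ = 27,710 kg, m_f = 27,710 − 19,400 = 8,310 kg; Δv = 286×9.81×ln(3.335) = 2805.7×1.2043 ≈ 3379 m/s.
Total Δv = 5051 + 3379 = 8430 m/s.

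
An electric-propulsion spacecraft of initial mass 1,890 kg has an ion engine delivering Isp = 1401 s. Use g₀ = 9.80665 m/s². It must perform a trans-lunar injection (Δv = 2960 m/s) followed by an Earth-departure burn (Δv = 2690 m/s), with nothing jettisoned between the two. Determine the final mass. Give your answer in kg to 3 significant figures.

final mass ≈ 1250 kg

v_e = Isp · g₀ = 1401 × 9.80665 = 13739.1 m/s.
After the first burn: m = 1890 × exp(−2960/13739.1) = 1890 × 0.80618 = 1,523.68 kg.
After the second burn: m = 1,523.68 × exp(−2690/13739.1) = 1,523.68 × 0.82218 = 1,252.74 kg.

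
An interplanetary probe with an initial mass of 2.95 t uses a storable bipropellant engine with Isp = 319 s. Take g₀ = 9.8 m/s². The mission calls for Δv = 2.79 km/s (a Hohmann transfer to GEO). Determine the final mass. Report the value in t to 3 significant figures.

final mass ≈ 1.21 t

v_e = Isp · g₀ = 319 × 9.8 = 3126.2 m/s.
From the ideal rocket equation, m₀/m_f = exp(Δv / v_e) = exp(2790 / 3126.2) = exp(0.8925) = 2.4411.
m_f = m₀ / 2.4411 = 2.95 / 2.4411 = 1.20847 t.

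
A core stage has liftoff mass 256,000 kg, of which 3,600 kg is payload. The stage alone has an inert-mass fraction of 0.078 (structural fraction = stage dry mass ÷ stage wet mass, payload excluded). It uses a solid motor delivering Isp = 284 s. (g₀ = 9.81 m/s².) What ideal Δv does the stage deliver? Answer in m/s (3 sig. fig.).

Stage wet mass = m₀ − payload = 256,000 − 3,600 = 252,400 kg.
Stage dry mass = ε × stage wet mass = 0.078 × 252,400 = 19,687.2 kg.
Burnout mass m_f = stage dry + payload = 19,687.2 + 3,600 = 23,287.2 kg.
v_e = Isp · g₀ = 284 × 9.81 = 2786.0 m/s.
Using Δv = v_e ln(m₀/m_f): Δv = v_e · ln(256,000/23,287.2) = 2786.0 × ln(10.99) = 2786.0 × 2.3973 ≈ 6679 m/s.

Δv ≈ 6680 m/s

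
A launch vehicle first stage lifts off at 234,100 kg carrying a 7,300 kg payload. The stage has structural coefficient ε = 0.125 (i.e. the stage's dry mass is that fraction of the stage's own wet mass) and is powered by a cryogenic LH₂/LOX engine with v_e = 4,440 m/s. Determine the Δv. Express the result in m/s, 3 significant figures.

Stage wet mass = m₀ − payload = 234,100 − 7,300 = 226,800 kg.
Stage dry mass = ε × stage wet mass = 0.125 × 226,800 = 28,350 kg.
Burnout mass m_f = stage dry + payload = 28,350 + 7,300 = 35,650 kg.
Δv = v_e · ln(234,100/35,650) = 4440.0 × ln(6.567) = 4440.0 × 1.8820 ≈ 8356 m/s.

Δv ≈ 8360 m/s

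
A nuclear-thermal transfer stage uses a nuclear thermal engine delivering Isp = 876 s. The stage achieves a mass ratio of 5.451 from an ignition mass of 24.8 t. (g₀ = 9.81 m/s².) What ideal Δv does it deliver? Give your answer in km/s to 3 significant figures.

v_e = Isp · g₀ = 876 × 9.81 = 8593.6 m/s.
Δv = v_e · ln(5.451) = 8593.6 × 1.6958 ≈ 14573.0 m/s.

Δv ≈ 14.6 km/s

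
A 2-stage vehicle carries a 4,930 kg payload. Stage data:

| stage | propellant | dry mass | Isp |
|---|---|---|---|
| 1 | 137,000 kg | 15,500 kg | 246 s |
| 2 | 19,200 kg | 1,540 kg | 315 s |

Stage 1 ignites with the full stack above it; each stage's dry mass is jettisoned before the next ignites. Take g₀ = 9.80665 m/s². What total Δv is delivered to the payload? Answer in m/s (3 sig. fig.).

Ignition mass of stage 1 = 137,000+15,500 + 19,200+1,540 + 4,930 = 178,170 kg.
Stage 1: m₀ = 178,170 kg, m_f = 178,170 − 137,000 = 41,170 kg; Δv = 246×9.80665×ln(4.328) = 2412.4×1.4650 ≈ 3534 m/s.
Stage 2: m₀ = 25,670 kg, m_f = 25,670 − 19,200 = 6,470 kg; Δv = 315×9.80665×ln(3.968) = 3089.1×1.3781 ≈ 4257 m/s.
Total Δv = 3534 + 4257 = 7791 m/s.

Δv ≈ 7790 m/s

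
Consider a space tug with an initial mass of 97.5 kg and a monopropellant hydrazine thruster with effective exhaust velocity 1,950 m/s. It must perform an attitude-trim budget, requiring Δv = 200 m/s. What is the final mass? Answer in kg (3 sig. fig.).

final mass ≈ 88.0 kg

Rocket equation: m₀/m_f = exp(Δv / v_e) = exp(200 / 1950.0) = exp(0.1026) = 1.1080.
m_f = m₀ / 1.1080 = 97.5 / 1.1080 = 87.9964 kg.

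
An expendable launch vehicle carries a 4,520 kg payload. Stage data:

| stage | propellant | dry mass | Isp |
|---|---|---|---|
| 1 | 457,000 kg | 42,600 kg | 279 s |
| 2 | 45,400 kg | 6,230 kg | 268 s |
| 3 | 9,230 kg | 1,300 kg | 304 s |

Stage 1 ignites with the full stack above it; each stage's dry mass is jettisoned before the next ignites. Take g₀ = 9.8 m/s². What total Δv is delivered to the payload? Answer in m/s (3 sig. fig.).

Δv ≈ 10300 m/s

Ignition mass of stage 1 = 457,000+42,600 + 45,400+6,230 + 9,230+1,300 + 4,520 = 566,280 kg.
Stage 1: m₀ = 566,280 kg, m_f = 566,280 − 457,000 = 109,280 kg; Δv = 279×9.8×ln(5.182) = 2734.2×1.6452 ≈ 4498 m/s.
Stage 2: m₀ = 66,680 kg, m_f = 66,680 − 45,400 = 21,280 kg; Δv = 268×9.8×ln(3.133) = 2626.4×1.1421 ≈ 3000 m/s.
Stage 3: m₀ = 15,050 kg, m_f = 15,050 − 9,230 = 5,820 kg; Δv = 304×9.8×ln(2.586) = 2979.2×0.9501 ≈ 2830 m/s.
Total Δv = 4498 + 3000 + 2830 = 10328 m/s.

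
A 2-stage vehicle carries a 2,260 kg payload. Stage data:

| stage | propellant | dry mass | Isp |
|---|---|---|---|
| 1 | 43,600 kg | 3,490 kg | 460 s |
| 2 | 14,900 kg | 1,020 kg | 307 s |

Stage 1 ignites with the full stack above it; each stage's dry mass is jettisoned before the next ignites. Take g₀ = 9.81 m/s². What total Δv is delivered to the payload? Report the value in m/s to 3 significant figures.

Δv ≈ 10100 m/s

Ignition mass of stage 1 = 43,600+3,490 + 14,900+1,020 + 2,260 = 65,270 kg.
Stage 1: m₀ = 65,270 kg, m_f = 65,270 − 43,600 = 21,670 kg; Δv = 460×9.81×ln(3.012) = 4512.6×1.1026 ≈ 4976 m/s.
Stage 2: m₀ = 18,180 kg, m_f = 18,180 − 14,900 = 3,280 kg; Δv = 307×9.81×ln(5.543) = 3011.7×1.7125 ≈ 5157 m/s.
Total Δv = 4976 + 5157 = 10133 m/s.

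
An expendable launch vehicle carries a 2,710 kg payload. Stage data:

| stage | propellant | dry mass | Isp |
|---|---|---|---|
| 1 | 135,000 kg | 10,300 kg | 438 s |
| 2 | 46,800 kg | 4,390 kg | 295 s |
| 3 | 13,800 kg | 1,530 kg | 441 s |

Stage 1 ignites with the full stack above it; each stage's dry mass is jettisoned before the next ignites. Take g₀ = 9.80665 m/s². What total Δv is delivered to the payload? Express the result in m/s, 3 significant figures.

Δv ≈ 13800 m/s

Ignition mass of stage 1 = 135,000+10,300 + 46,800+4,390 + 13,800+1,530 + 2,710 = 214,530 kg.
Stage 1: m₀ = 214,530 kg, m_f = 214,530 − 135,000 = 79,530 kg; Δv = 438×9.80665×ln(2.697) = 4295.3×0.9923 ≈ 4262 m/s.
Stage 2: m₀ = 69,230 kg, m_f = 69,230 − 46,800 = 22,430 kg; Δv = 295×9.80665×ln(3.086) = 2893.0×1.1270 ≈ 3260 m/s.
Stage 3: m₀ = 18,040 kg, m_f = 18,040 − 13,800 = 4,240 kg; Δv = 441×9.80665×ln(4.255) = 4324.7×1.4480 ≈ 6262 m/s.
Total Δv = 4262 + 3260 + 6262 = 13784 m/s.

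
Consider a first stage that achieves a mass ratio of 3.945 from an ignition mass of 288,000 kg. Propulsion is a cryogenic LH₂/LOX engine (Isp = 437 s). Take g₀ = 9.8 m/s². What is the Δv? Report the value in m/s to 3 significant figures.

v_e = Isp · g₀ = 437 × 9.8 = 4282.6 m/s.
Δv = v_e · ln(3.945) = 4282.6 × 1.3724 ≈ 5877.6 m/s.

Δv ≈ 5880 m/s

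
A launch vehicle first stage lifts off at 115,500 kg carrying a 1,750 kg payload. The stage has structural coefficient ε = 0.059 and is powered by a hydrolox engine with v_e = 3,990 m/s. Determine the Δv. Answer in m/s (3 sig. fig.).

Δv ≈ 10400 m/s

Stage wet mass = m₀ − payload = 115,500 − 1,750 = 113,750 kg.
Stage dry mass = ε × stage wet mass = 0.059 × 113,750 = 6,711.25 kg.
Burnout mass m_f = stage dry + payload = 6,711.25 + 1,750 = 8,461.25 kg.
From the ideal rocket equation, Δv = v_e · ln(115,500/8,461.25) = 3990.0 × ln(13.65) = 3990.0 × 2.6138 ≈ 10429 m/s.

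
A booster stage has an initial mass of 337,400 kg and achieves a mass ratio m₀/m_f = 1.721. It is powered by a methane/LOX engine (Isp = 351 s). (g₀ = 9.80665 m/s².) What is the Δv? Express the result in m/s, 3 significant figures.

Δv ≈ 1870 m/s

v_e = Isp · g₀ = 351 × 9.80665 = 3442.1 m/s.
By the Tsiolkovsky rocket equation, Δv = v_e · ln(1.721) = 3442.1 × 0.5429 ≈ 1868.8 m/s.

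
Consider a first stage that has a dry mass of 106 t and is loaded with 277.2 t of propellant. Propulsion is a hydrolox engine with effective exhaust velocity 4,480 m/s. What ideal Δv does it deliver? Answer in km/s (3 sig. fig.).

Δv ≈ 5.76 km/s

m₀ = m_dry + m_prop = 106 + 277.2 = 383.2 t.
Using Δv = v_e ln(m₀/m_f): Δv = v_e · ln(m₀/m_f) = 4480.0 × ln(3.615) = 4480.0 × 1.2851 ≈ 5757.3 m/s.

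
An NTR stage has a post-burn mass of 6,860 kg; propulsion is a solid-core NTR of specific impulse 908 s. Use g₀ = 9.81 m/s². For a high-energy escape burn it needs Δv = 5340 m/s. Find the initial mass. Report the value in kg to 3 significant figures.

initial mass ≈ 12500 kg

v_e = Isp · g₀ = 908 × 9.81 = 8907.5 m/s.
m₀/m_f = exp(Δv / v_e) = exp(5340 / 8907.5) = exp(0.5995) = 1.8212.
m₀ = m_f × 1.8212 = 6,860 × 1.8212 = 12,493.4 kg.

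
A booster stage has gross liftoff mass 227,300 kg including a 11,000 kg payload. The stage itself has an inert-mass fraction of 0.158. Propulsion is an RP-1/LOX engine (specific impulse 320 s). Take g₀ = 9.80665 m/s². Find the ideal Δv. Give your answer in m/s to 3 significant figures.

Stage wet mass = m₀ − payload = 227,300 − 11,000 = 216,300 kg.
Stage dry mass = ε × stage wet mass = 0.158 × 216,300 = 34,175.4 kg.
Burnout mass m_f = stage dry + payload = 34,175.4 + 11,000 = 45,175.4 kg.
v_e = Isp · g₀ = 320 × 9.80665 = 3138.1 m/s.
From the ideal rocket equation, Δv = v_e · ln(227,300/45,175.4) = 3138.1 × ln(5.031) = 3138.1 × 1.6157 ≈ 5070 m/s.

Δv ≈ 5070 m/s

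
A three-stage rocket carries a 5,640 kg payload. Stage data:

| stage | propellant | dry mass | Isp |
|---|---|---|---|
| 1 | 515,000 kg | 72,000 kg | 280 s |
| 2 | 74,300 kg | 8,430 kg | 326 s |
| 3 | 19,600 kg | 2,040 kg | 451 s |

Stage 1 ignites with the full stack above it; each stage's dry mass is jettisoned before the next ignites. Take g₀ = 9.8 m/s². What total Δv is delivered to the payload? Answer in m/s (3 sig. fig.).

Ignition mass of stage 1 = 515,000+72,000 + 74,300+8,430 + 19,600+2,040 + 5,640 = 697,010 kg.
Stage 1: m₀ = 697,010 kg, m_f = 697,010 − 515,000 = 182,010 kg; Δv = 280×9.8×ln(3.83) = 2744.0×1.3427 ≈ 3684 m/s.
Stage 2: m₀ = 110,010 kg, m_f = 110,010 − 74,300 = 35,710 kg; Δv = 326×9.8×ln(3.081) = 3194.8×1.1251 ≈ 3595 m/s.
Stage 3: m₀ = 27,280 kg, m_f = 27,280 − 19,600 = 7,680 kg; Δv = 451×9.8×ln(3.552) = 4419.8×1.2675 ≈ 5602 m/s.
Total Δv = 3684 + 3595 + 5602 = 12881 m/s.

Δv ≈ 12900 m/s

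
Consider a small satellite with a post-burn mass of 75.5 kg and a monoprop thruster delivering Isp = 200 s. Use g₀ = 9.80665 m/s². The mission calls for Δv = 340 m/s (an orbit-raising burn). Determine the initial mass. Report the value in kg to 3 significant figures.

v_e = Isp · g₀ = 200 × 9.80665 = 1961.3 m/s.
Using Δv = v_e ln(m₀/m_f): m₀/m_f = exp(Δv / v_e) = exp(340 / 1961.3) = exp(0.1734) = 1.1893.
m₀ = m_f × 1.1893 = 75.5 × 1.1893 = 89.7922 kg.

initial mass ≈ 89.8 kg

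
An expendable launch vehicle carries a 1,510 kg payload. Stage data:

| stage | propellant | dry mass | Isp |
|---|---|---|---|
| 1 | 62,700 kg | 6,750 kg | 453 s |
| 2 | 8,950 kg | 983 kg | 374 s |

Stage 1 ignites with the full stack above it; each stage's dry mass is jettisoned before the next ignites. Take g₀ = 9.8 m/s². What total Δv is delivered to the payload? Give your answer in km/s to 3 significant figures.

Ignition mass of stage 1 = 62,700+6,750 + 8,950+983 + 1,510 = 80,893 kg.
Stage 1: m₀ = 80,893 kg, m_f = 80,893 − 62,700 = 18,193 kg; Δv = 453×9.8×ln(4.446) = 4439.4×1.4921 ≈ 6624 m/s.
Stage 2: m₀ = 11,443 kg, m_f = 11,443 − 8,950 = 2,493 kg; Δv = 374×9.8×ln(4.59) = 3665.2×1.5239 ≈ 5585 m/s.
Total Δv = 6624 + 5585 = 12209 m/s.

Δv ≈ 12.2 km/s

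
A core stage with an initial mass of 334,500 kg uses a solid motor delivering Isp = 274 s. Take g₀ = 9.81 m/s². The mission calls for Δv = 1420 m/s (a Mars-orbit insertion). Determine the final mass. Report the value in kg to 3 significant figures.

final mass ≈ 197000 kg

v_e = Isp · g₀ = 274 × 9.81 = 2687.9 m/s.
By the Tsiolkovsky rocket equation, m₀/m_f = exp(Δv / v_e) = exp(1420 / 2687.9) = exp(0.5283) = 1.6960.
m_f = m₀ / 1.6960 = 334,500 / 1.6960 = 197,229 kg.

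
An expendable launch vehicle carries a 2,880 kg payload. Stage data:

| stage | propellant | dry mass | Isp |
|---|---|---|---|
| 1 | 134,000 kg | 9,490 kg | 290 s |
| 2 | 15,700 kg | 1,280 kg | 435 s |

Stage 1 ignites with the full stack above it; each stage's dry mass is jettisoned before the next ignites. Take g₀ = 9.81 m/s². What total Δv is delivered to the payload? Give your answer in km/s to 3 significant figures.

Δv ≈ 11.6 km/s

Ignition mass of stage 1 = 134,000+9,490 + 15,700+1,280 + 2,880 = 163,350 kg.
Stage 1: m₀ = 163,350 kg, m_f = 163,350 − 134,000 = 29,350 kg; Δv = 290×9.81×ln(5.566) = 2844.9×1.7166 ≈ 4884 m/s.
Stage 2: m₀ = 19,860 kg, m_f = 19,860 − 15,700 = 4,160 kg; Δv = 435×9.81×ln(4.774) = 4267.4×1.5632 ≈ 6671 m/s.
Total Δv = 4884 + 6671 = 11555 m/s.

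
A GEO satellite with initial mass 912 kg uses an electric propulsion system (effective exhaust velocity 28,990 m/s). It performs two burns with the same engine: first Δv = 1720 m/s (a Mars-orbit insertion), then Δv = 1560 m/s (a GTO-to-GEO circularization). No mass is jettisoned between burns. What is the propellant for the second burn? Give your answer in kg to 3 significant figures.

propellant for the second burn ≈ 45.0 kg

After the first burn: m = 912 × exp(−1720/28990.0) = 912 × 0.94239 = 859.46 kg.
After the second burn: m = 859.46 × exp(−1560/28990.0) = 859.46 × 0.94761 = 814.433 kg.
Second-burn propellant = 859.46 − 814.433 = 45.027 kg.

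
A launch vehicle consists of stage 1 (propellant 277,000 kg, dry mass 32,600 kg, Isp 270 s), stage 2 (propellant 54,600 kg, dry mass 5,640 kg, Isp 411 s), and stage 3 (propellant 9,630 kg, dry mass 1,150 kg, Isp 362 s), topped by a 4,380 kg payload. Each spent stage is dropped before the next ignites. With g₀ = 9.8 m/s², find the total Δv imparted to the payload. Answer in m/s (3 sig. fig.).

Ignition mass of stage 1 = 277,000+32,600 + 54,600+5,640 + 9,630+1,150 + 4,380 = 385,000 kg.
Stage 1: m₀ = 385,000 kg, m_f = 385,000 − 277,000 = 108,000 kg; Δv = 270×9.8×ln(3.565) = 2646.0×1.2711 ≈ 3363 m/s.
Stage 2: m₀ = 75,400 kg, m_f = 75,400 − 54,600 = 20,800 kg; Δv = 411×9.8×ln(3.625) = 4027.8×1.2879 ≈ 5187 m/s.
Stage 3: m₀ = 15,160 kg, m_f = 15,160 − 9,630 = 5,530 kg; Δv = 362×9.8×ln(2.741) = 3547.6×1.0085 ≈ 3578 m/s.
Total Δv = 3363 + 5187 + 3578 = 12128 m/s.

Δv ≈ 12100 m/s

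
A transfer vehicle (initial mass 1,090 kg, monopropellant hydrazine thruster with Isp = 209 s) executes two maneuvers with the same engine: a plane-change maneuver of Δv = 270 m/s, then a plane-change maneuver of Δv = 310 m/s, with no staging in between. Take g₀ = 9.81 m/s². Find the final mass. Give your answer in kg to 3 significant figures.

final mass ≈ 821 kg

v_e = Isp · g₀ = 209 × 9.81 = 2050.3 m/s.
After the first burn: m = 1090 × exp(−270/2050.3) = 1090 × 0.87661 = 955.505 kg.
After the second burn: m = 955.505 × exp(−310/2050.3) = 955.505 × 0.85968 = 821.429 kg.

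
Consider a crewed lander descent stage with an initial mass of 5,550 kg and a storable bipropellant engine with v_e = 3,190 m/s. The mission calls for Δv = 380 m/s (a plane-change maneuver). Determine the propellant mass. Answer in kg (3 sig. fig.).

propellant mass ≈ 623 kg

From the ideal rocket equation, m₀/m_f = exp(Δv / v_e) = exp(380 / 3190.0) = exp(0.1191) = 1.1265.
m_f = 5,550 / 1.1265 = 4,926.76 kg, so propellant = m₀ − m_f = 5,550 − 4,926.76 = 623.24 kg.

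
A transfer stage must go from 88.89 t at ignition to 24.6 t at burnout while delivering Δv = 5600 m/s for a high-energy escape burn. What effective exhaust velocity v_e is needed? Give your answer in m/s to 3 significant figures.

v_e ≈ 4360 m/s

ln(m₀/m_f) = ln(88890/24600) = ln(3.613) = 1.2847.
v_e = Δv / ln(m₀/m_f) = 5600 / 1.2847 = 4359.2 m/s.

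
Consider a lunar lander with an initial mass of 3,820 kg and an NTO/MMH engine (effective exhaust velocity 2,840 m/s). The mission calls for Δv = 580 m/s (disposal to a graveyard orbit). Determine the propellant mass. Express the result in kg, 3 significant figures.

propellant mass ≈ 706 kg

m₀/m_f = exp(Δv / v_e) = exp(580 / 2840.0) = exp(0.2042) = 1.2266.
m_f = 3,820 / 1.2266 = 3,114.3 kg, so propellant = m₀ − m_f = 3,820 − 3,114.3 = 705.7 kg.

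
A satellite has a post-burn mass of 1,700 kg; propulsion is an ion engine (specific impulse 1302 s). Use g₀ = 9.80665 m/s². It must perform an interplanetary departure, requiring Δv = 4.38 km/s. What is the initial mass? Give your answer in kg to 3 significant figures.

v_e = Isp · g₀ = 1302 × 9.80665 = 12768.3 m/s.
From the ideal rocket equation, m₀/m_f = exp(Δv / v_e) = exp(4380 / 12768.3) = exp(0.3430) = 1.4092.
m₀ = m_f × 1.4092 = 1,700 × 1.4092 = 2,395.64 kg.

initial mass ≈ 2400 kg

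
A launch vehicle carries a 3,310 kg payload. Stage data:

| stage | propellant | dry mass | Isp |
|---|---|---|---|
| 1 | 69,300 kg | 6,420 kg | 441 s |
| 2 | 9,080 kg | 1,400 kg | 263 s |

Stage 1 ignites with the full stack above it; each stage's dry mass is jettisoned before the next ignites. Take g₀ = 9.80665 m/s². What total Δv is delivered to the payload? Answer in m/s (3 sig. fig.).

Δv ≈ 9210 m/s

Ignition mass of stage 1 = 69,300+6,420 + 9,080+1,400 + 3,310 = 89,510 kg.
Stage 1: m₀ = 89,510 kg, m_f = 89,510 − 69,300 = 20,210 kg; Δv = 441×9.80665×ln(4.429) = 4324.7×1.4882 ≈ 6436 m/s.
Stage 2: m₀ = 13,790 kg, m_f = 13,790 − 9,080 = 4,710 kg; Δv = 263×9.80665×ln(2.928) = 2579.1×1.0743 ≈ 2771 m/s.
Total Δv = 6436 + 2771 = 9207 m/s.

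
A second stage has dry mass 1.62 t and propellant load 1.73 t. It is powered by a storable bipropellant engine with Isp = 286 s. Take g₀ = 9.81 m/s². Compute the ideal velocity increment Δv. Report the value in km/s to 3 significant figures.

v_e = Isp · g₀ = 286 × 9.81 = 2805.7 m/s.
m₀ = m_dry + m_prop = 1.62 + 1.73 = 3.35 t.
Δv = v_e · ln(m₀/m_f) = 2805.7 × ln(2.068) = 2805.7 × 0.7265 ≈ 2038.4 m/s.

Δv ≈ 2.04 km/s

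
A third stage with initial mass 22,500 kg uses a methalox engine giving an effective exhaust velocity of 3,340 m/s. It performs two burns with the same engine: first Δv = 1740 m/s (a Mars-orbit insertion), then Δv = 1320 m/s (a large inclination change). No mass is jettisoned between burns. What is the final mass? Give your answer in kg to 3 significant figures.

final mass ≈ 9000 kg

After the first burn: m = 22500 × exp(−1740/3340.0) = 22500 × 0.59395 = 13,363.9 kg.
After the second burn: m = 13,363.9 × exp(−1320/3340.0) = 13,363.9 × 0.67354 = 9,001.12 kg.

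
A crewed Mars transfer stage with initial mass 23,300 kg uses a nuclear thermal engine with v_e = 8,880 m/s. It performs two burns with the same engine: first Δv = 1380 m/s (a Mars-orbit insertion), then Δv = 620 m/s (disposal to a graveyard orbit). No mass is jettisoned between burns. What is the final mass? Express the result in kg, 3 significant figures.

final mass ≈ 18600 kg

After the first burn: m = 23300 × exp(−1380/8880.0) = 23300 × 0.85607 = 19,946.4 kg.
After the second burn: m = 19,946.4 × exp(−620/8880.0) = 19,946.4 × 0.93256 = 18,601.2 kg.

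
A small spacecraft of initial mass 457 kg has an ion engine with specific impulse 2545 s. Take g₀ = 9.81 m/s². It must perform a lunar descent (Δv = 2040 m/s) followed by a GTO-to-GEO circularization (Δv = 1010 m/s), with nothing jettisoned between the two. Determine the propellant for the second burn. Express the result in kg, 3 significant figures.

v_e = Isp · g₀ = 2545 × 9.81 = 24966.5 m/s.
After the first burn: m = 457 × exp(−2040/24966.5) = 457 × 0.92154 = 421.144 kg.
After the second burn: m = 421.144 × exp(−1010/24966.5) = 421.144 × 0.96035 = 404.446 kg.
Second-burn propellant = 421.144 − 404.446 = 16.698 kg.

propellant for the second burn ≈ 16.7 kg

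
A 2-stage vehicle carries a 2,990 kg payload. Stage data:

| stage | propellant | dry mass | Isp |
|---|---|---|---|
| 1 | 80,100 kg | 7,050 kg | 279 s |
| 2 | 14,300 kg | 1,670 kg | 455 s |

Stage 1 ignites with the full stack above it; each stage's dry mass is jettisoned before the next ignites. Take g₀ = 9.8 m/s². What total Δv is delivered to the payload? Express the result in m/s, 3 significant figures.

Δv ≈ 10100 m/s

Ignition mass of stage 1 = 80,100+7,050 + 14,300+1,670 + 2,990 = 106,110 kg.
Stage 1: m₀ = 106,110 kg, m_f = 106,110 − 80,100 = 26,010 kg; Δv = 279×9.8×ln(4.08) = 2734.2×1.4060 ≈ 3844 m/s.
Stage 2: m₀ = 18,960 kg, m_f = 18,960 − 14,300 = 4,660 kg; Δv = 455×9.8×ln(4.069) = 4459.0×1.4033 ≈ 6257 m/s.
Total Δv = 3844 + 6257 = 10101 m/s.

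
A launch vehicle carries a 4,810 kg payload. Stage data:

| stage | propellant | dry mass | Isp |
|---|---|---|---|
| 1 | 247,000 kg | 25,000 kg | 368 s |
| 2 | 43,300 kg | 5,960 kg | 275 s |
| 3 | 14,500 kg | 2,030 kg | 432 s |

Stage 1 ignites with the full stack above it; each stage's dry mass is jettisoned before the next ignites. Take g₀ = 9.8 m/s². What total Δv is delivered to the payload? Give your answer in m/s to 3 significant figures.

Δv ≈ 12000 m/s

Ignition mass of stage 1 = 247,000+25,000 + 43,300+5,960 + 14,500+2,030 + 4,810 = 342,600 kg.
Stage 1: m₀ = 342,600 kg, m_f = 342,600 − 247,000 = 95,600 kg; Δv = 368×9.8×ln(3.584) = 3606.4×1.2764 ≈ 4603 m/s.
Stage 2: m₀ = 70,600 kg, m_f = 70,600 − 43,300 = 27,300 kg; Δv = 275×9.8×ln(2.586) = 2695.0×0.9501 ≈ 2561 m/s.
Stage 3: m₀ = 21,340 kg, m_f = 21,340 − 14,500 = 6,840 kg; Δv = 432×9.8×ln(3.12) = 4233.6×1.1378 ≈ 4817 m/s.
Total Δv = 4603 + 2561 + 4817 = 11981 m/s.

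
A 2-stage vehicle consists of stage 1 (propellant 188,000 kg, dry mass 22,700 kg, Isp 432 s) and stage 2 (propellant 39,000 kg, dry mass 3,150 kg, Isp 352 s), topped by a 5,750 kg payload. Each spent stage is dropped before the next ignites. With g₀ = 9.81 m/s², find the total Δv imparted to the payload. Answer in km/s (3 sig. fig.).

Δv ≈ 11.3 km/s

Ignition mass of stage 1 = 188,000+22,700 + 39,000+3,150 + 5,750 = 258,600 kg.
Stage 1: m₀ = 258,600 kg, m_f = 258,600 − 188,000 = 70,600 kg; Δv = 432×9.81×ln(3.663) = 4237.9×1.2983 ≈ 5502 m/s.
Stage 2: m₀ = 47,900 kg, m_f = 47,900 − 39,000 = 8,900 kg; Δv = 352×9.81×ln(5.382) = 3453.1×1.6831 ≈ 5812 m/s.
Total Δv = 5502 + 5812 = 11314 m/s.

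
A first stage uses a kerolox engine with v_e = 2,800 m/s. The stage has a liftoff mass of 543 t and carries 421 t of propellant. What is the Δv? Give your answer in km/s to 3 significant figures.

m_f = m₀ − m_prop = 543 − 421 = 122 t.
Δv = v_e · ln(m₀/m_f) = 2800.0 × ln(4.451) = 2800.0 × 1.4931 ≈ 4180.6 m/s.

Δv ≈ 4.18 km/s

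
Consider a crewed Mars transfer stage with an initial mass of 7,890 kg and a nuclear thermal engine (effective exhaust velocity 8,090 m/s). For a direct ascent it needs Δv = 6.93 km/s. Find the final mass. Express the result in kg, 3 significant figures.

m₀/m_f = exp(Δv / v_e) = exp(6930 / 8090.0) = exp(0.8566) = 2.3552.
m_f = m₀ / 2.3552 = 7,890 / 2.3552 = 3,350.03 kg.

final mass ≈ 3350 kg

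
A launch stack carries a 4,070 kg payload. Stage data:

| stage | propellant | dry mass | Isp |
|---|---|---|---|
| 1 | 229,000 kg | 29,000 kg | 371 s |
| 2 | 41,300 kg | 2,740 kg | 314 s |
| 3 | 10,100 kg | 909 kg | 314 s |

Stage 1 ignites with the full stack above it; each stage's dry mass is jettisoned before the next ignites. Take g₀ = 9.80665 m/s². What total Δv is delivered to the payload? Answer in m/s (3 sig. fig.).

Ignition mass of stage 1 = 229,000+29,000 + 41,300+2,740 + 10,100+909 + 4,070 = 317,119 kg.
Stage 1: m₀ = 317,119 kg, m_f = 317,119 − 229,000 = 88,119 kg; Δv = 371×9.80665×ln(3.599) = 3638.3×1.2806 ≈ 4659 m/s.
Stage 2: m₀ = 59,119 kg, m_f = 59,119 − 41,300 = 17,819 kg; Δv = 314×9.80665×ln(3.318) = 3079.3×1.1993 ≈ 3693 m/s.
Stage 3: m₀ = 15,079 kg, m_f = 15,079 − 10,100 = 4,979 kg; Δv = 314×9.80665×ln(3.029) = 3079.3×1.1081 ≈ 3412 m/s.
Total Δv = 4659 + 3693 + 3412 = 11764 m/s.

Δv ≈ 11800 m/s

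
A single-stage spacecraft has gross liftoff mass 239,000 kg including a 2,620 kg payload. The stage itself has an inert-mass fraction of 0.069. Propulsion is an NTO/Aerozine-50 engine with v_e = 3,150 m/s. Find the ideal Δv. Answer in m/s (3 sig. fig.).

Δv ≈ 7990 m/s

Stage wet mass = m₀ − payload = 239,000 − 2,620 = 236,380 kg.
Stage dry mass = ε × stage wet mass = 0.069 × 236,380 = 16,310.2 kg.
Burnout mass m_f = stage dry + payload = 16,310.2 + 2,620 = 18,930.2 kg.
Using Δv = v_e ln(m₀/m_f): Δv = v_e · ln(239,000/18,930.2) = 3150.0 × ln(12.63) = 3150.0 × 2.5357 ≈ 7987 m/s.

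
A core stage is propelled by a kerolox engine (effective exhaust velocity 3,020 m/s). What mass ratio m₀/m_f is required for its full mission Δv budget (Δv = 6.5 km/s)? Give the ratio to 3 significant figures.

mass ratio ≈ 8.60

m₀/m_f = exp(Δv / v_e) = exp(6500 / 3020.0) = exp(2.1523) = 8.6048.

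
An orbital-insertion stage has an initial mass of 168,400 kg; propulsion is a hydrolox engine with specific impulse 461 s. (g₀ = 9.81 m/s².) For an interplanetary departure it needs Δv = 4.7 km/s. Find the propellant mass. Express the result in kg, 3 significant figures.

v_e = Isp · g₀ = 461 × 9.81 = 4522.4 m/s.
m₀/m_f = exp(Δv / v_e) = exp(4700 / 4522.4) = exp(1.0393) = 2.8271.
m_f = 168,400 / 2.8271 = 59,566.3 kg, so propellant = m₀ − m_f = 168,400 − 59,566.3 = 108,833.7 kg.

propellant mass ≈ 109000 kg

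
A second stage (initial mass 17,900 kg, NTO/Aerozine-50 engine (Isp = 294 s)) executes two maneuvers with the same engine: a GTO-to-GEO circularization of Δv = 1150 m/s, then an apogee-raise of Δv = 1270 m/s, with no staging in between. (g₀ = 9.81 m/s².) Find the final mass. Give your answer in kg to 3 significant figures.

v_e = Isp · g₀ = 294 × 9.81 = 2884.1 m/s.
After the first burn: m = 17900 × exp(−1150/2884.1) = 17900 × 0.67117 = 12,013.9 kg.
After the second burn: m = 12,013.9 × exp(−1270/2884.1) = 12,013.9 × 0.64382 = 7,734.79 kg.

final mass ≈ 7730 kg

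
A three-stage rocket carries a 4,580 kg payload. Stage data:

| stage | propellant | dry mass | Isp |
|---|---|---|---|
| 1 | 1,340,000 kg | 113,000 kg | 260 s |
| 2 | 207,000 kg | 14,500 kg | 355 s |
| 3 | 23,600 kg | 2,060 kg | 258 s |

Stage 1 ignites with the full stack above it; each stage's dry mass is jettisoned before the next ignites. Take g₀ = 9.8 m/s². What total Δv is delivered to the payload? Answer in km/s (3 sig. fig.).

Ignition mass of stage 1 = 1,340,000+113,000 + 207,000+14,500 + 23,600+2,060 + 4,580 = 1,704,740 kg.
Stage 1: m₀ = 1,704,740 kg, m_f = 1,704,740 − 1,340,000 = 364,740 kg; Δv = 260×9.8×ln(4.674) = 2548.0×1.5420 ≈ 3929 m/s.
Stage 2: m₀ = 251,740 kg, m_f = 251,740 − 207,000 = 44,740 kg; Δv = 355×9.8×ln(5.627) = 3479.0×1.7275 ≈ 6010 m/s.
Stage 3: m₀ = 30,240 kg, m_f = 30,240 − 23,600 = 6,640 kg; Δv = 258×9.8×ln(4.554) = 2528.4×1.5161 ≈ 3833 m/s.
Total Δv = 3929 + 6010 + 3833 = 13772 m/s.

Δv ≈ 13.8 km/s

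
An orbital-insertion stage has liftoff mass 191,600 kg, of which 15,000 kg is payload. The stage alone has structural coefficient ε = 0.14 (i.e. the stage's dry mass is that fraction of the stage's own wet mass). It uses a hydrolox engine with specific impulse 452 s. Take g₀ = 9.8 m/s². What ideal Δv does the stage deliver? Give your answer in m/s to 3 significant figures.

Δv ≈ 6970 m/s

Stage wet mass = m₀ − payload = 191,600 − 15,000 = 176,600 kg.
Stage dry mass = ε × stage wet mass = 0.14 × 176,600 = 24,724 kg.
Burnout mass m_f = stage dry + payload = 24,724 + 15,000 = 39,724 kg.
v_e = Isp · g₀ = 452 × 9.8 = 4429.6 m/s.
By the Tsiolkovsky rocket equation, Δv = v_e · ln(191,600/39,724) = 4429.6 × ln(4.823) = 4429.6 × 1.5735 ≈ 6970 m/s.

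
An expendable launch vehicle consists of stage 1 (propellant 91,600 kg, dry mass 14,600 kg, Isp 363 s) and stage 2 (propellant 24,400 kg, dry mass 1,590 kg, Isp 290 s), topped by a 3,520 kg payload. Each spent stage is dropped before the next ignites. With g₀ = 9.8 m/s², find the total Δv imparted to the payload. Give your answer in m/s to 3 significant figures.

Ignition mass of stage 1 = 91,600+14,600 + 24,400+1,590 + 3,520 = 135,710 kg.
Stage 1: m₀ = 135,710 kg, m_f = 135,710 − 91,600 = 44,110 kg; Δv = 363×9.8×ln(3.077) = 3557.4×1.1238 ≈ 3998 m/s.
Stage 2: m₀ = 29,510 kg, m_f = 29,510 − 24,400 = 5,110 kg; Δv = 290×9.8×ln(5.775) = 2842.0×1.7535 ≈ 4984 m/s.
Total Δv = 3998 + 4984 = 8982 m/s.

Δv ≈ 8980 m/s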